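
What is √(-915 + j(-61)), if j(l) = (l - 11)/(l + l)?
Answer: I*√3402519/61 ≈ 30.239*I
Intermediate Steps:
j(l) = (-11 + l)/(2*l) (j(l) = (-11 + l)/((2*l)) = (-11 + l)*(1/(2*l)) = (-11 + l)/(2*l))
√(-915 + j(-61)) = √(-915 + (½)*(-11 - 61)/(-61)) = √(-915 + (½)*(-1/61)*(-72)) = √(-915 + 36/61) = √(-55779/61) = I*√3402519/61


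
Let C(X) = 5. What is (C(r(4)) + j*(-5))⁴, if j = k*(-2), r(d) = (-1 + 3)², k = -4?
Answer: 1500625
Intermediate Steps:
r(d) = 4 (r(d) = 2² = 4)
j = 8 (j = -4*(-2) = 8)
(C(r(4)) + j*(-5))⁴ = (5 + 8*(-5))⁴ = (5 - 40)⁴ = (-35)⁴ = 1500625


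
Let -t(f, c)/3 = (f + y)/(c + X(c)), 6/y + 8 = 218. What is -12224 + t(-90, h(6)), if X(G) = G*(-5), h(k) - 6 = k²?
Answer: -23962189/1960 ≈ -12226.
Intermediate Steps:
h(k) = 6 + k²
X(G) = -5*G
y = 1/35 (y = 6/(-8 + 218) = 6/210 = 6*(1/210) = 1/35 ≈ 0.028571)
t(f, c) = 3*(1/35 + f)/(4*c) (t(f, c) = -3*(f + 1/35)/(c - 5*c) = -3*(1/35 + f)/((-4*c)) = -3*(1/35 + f)*(-1/(4*c)) = -(-3)*(1/35 + f)/(4*c) = 3*(1/35 + f)/(4*c))
-12224 + t(-90, h(6)) = -12224 + 3*(1 + 35*(-90))/(140*(6 + 6²)) = -12224 + 3*(1 - 3150)/(140*(6 + 36)) = -12224 + (3/140)*(-3149)/42 = -12224 + (3/140)*(1/42)*(-3149) = -12224 - 3149/1960 = -23962189/1960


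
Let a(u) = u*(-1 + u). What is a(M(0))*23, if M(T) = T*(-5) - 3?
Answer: 276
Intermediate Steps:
M(T) = -3 - 5*T (M(T) = -5*T - 3 = -3 - 5*T)
a(M(0))*23 = ((-3 - 5*0)*(-1 + (-3 - 5*0)))*23 = ((-3 + 0)*(-1 + (-3 + 0)))*23 = -3*(-1 - 3)*23 = -3*(-4)*23 = 12*23 = 276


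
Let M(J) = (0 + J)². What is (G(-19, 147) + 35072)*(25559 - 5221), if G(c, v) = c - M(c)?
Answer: 705565896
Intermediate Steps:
M(J) = J²
G(c, v) = c - c²
(G(-19, 147) + 35072)*(25559 - 5221) = (-19*(1 - 1*(-19)) + 35072)*(25559 - 5221) = (-19*(1 + 19) + 35072)*20338 = (-19*20 + 35072)*20338 = (-380 + 35072)*20338 = 34692*20338 = 705565896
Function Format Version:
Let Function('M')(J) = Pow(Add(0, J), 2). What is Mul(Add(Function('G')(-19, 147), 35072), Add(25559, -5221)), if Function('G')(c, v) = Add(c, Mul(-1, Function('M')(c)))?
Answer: 705565896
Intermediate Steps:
Function('M')(J) = Pow(J, 2)
Function('G')(c, v) = Add(c, Mul(-1, Pow(c, 2)))
Mul(Add(Function('G')(-19, 147), 35072), Add(25559, -5221)) = Mul(Add(Mul(-19, Add(1, Mul(-1, -19))), 35072), Add(25559, -5221)) = Mul(Add(Mul(-19, Add(1, 19)), 35072), 20338) = Mul(Add(Mul(-19, 20), 35072), 20338) = Mul(Add(-380, 35072), 20338) = Mul(34692, 20338) = 705565896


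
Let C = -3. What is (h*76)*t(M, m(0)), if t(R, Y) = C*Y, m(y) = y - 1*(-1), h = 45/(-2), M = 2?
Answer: 5130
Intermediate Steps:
h = -45/2 (h = 45*(-½) = -45/2 ≈ -22.500)
m(y) = 1 + y (m(y) = y + 1 = 1 + y)
t(R, Y) = -3*Y
(h*76)*t(M, m(0)) = (-45/2*76)*(-3*(1 + 0)) = -(-5130) = -1710*(-3) = 5130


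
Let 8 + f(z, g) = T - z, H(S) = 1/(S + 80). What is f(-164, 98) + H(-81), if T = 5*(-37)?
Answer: -30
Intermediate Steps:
H(S) = 1/(80 + S)
T = -185
f(z, g) = -193 - z (f(z, g) = -8 + (-185 - z) = -193 - z)
f(-164, 98) + H(-81) = (-193 - 1*(-164)) + 1/(80 - 81) = (-193 + 164) + 1/(-1) = -29 - 1 = -30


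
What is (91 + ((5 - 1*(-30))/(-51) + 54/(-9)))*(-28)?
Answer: -120400/51 ≈ -2360.8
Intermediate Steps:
(91 + ((5 - 1*(-30))/(-51) + 54/(-9)))*(-28) = (91 + ((5 + 30)*(-1/51) + 54*(-⅑)))*(-28) = (91 + (35*(-1/51) - 6))*(-28) = (91 + (-35/51 - 6))*(-28) = (91 - 341/51)*(-28) = (4300/51)*(-28) = -120400/51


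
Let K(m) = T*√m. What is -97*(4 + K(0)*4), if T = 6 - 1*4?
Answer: -388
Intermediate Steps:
T = 2 (T = 6 - 4 = 2)
K(m) = 2*√m
-97*(4 + K(0)*4) = -97*(4 + (2*√0)*4) = -97*(4 + (2*0)*4) = -97*(4 + 0*4) = -97*(4 + 0) = -97*4 = -388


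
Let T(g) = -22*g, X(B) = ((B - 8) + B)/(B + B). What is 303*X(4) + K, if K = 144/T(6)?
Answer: -12/11 ≈ -1.0909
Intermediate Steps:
X(B) = (-8 + 2*B)/(2*B) (X(B) = ((-8 + B) + B)/((2*B)) = (-8 + 2*B)*(1/(2*B)) = (-8 + 2*B)/(2*B))
K = -12/11 (K = 144/((-22*6)) = 144/(-132) = 144*(-1/132) = -12/11 ≈ -1.0909)
303*X(4) + K = 303*((-4 + 4)/4) - 12/11 = 303*((¼)*0) - 12/11 = 303*0 - 12/11 = 0 - 12/11 = -12/11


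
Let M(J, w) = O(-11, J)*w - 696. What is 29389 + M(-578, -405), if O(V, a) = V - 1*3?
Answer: 34363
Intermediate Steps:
O(V, a) = -3 + V (O(V, a) = V - 3 = -3 + V)
M(J, w) = -696 - 14*w (M(J, w) = (-3 - 11)*w - 696 = -14*w - 696 = -696 - 14*w)
29389 + M(-578, -405) = 29389 + (-696 - 14*(-405)) = 29389 + (-696 + 5670) = 29389 + 4974 = 34363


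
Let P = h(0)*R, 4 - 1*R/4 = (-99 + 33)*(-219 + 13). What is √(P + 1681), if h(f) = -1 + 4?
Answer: I*√161423 ≈ 401.77*I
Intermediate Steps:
R = -54368 (R = 16 - 4*(-99 + 33)*(-219 + 13) = 16 - (-264)*(-206) = 16 - 4*13596 = 16 - 54384 = -54368)
h(f) = 3
P = -163104 (P = 3*(-54368) = -163104)
√(P + 1681) = √(-163104 + 1681) = √(-161423) = I*√161423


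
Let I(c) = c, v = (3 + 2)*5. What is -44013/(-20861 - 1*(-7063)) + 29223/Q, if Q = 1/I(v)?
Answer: 10080517863/13798 ≈ 7.3058e+5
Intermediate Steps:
v = 25 (v = 5*5 = 25)
Q = 1/25 ≈ 0.040000
-44013/(-20861 - 1*(-7063)) + 29223/Q = -44013/(-20861 - 1*(-7063)) + 29223/(1/25) = -44013/(-20861 + 7063) + 29223*25 = -44013/(-13798) + 730575 = -44013*(-1/13798) + 730575 = 44013/13798 + 730575 = 10080517863/13798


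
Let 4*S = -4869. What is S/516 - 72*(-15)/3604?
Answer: -1276563/619888 ≈ -2.0593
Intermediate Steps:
S = -4869/4 (S = (1/4)*(-4869) = -4869/4 ≈ -1217.3)
S/516 - 72*(-15)/3604 = -4869/4/516 - 72*(-15)/3604 = -4869/4*1/516 + 1080*(1/3604) = -1623/688 + 270/901 = -1276563/619888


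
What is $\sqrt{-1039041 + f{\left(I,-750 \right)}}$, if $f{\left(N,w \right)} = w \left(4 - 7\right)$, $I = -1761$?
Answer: $21 i \sqrt{2351} \approx 1018.2 i$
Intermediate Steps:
$f{\left(N,w \right)} = - 3 w$ ($f{\left(N,w \right)} = w \left(-3\right) = - 3 w$)
$\sqrt{-1039041 + f{\left(I,-750 \right)}} = \sqrt{-1039041 - -2250} = \sqrt{-1039041 + 2250} = \sqrt{-1036791} = 21 i \sqrt{2351}$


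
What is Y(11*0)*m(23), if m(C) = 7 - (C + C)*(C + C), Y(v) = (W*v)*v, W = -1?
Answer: 0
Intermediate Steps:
Y(v) = -v² (Y(v) = (-v)*v = -v²)
m(C) = 7 - 4*C² (m(C) = 7 - 2*C*2*C = 7 - 4*C²)
Y(11*0)*m(23) = (-(11*0)²)*(7 - 4*23²) = (-1*0²)*(7 - 4*529) = (-1*0)*(7 - 2116) = 0*(-2109) = 0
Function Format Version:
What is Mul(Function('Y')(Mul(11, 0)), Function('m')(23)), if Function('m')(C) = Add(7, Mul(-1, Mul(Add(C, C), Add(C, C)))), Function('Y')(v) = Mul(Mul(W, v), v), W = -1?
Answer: 0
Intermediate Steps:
Function('Y')(v) = Mul(-1, Pow(v, 2)) (Function('Y')(v) = Mul(Mul(-1, v), v) = Mul(-1, Pow(v, 2)))
Function('m')(C) = Add(7, Mul(-4, Pow(C, 2))) (Function('m')(C) = Add(7, Mul(-1, Mul(Mul(2, C), Mul(2, C)))) = Add(7, Mul(-1, Mul(4, Pow(C, 2)))) = Add(7, Mul(-4, Pow(C, 2))))
Mul(Function('Y')(Mul(11, 0)), Function('m')(23)) = Mul(Mul(-1, Pow(Mul(11, 0), 2)), Add(7, Mul(-4, Pow(23, 2)))) = Mul(Mul(-1, Pow(0, 2)), Add(7, Mul(-4, 529))) = Mul(Mul(-1, 0), Add(7, -2116)) = Mul(0, -2109) = 0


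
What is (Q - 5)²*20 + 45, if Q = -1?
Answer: 765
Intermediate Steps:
(Q - 5)²*20 + 45 = (-1 - 5)²*20 + 45 = (-6)²*20 + 45 = 36*20 + 45 = 720 + 45 = 765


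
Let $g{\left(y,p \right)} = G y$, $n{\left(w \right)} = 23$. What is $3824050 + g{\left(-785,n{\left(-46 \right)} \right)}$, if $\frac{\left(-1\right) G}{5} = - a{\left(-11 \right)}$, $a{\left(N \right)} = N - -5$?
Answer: $3847600$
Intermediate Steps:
$a{\left(N \right)} = 5 + N$ ($a{\left(N \right)} = N + 5 = 5 + N$)
$G = -30$ ($G = - 5 \left(- (5 - 11)\right) = - 5 \left(\left(-1\right) \left(-6\right)\right) = \left(-5\right) 6 = -30$)
$g{\left(y,p \right)} = - 30 y$
$3824050 + g{\left(-785,n{\left(-46 \right)} \right)} = 3824050 - -23550 = 3824050 + 23550 = 3847600$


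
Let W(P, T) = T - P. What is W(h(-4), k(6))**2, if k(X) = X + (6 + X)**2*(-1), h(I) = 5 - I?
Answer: 21609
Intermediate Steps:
k(X) = X - (6 + X)**2
W(h(-4), k(6))**2 = ((6 - (6 + 6)**2) - (5 - 1*(-4)))**2 = ((6 - 1*12**2) - (5 + 4))**2 = ((6 - 1*144) - 1*9)**2 = ((6 - 144) - 9)**2 = (-138 - 9)**2 = (-147)**2 = 21609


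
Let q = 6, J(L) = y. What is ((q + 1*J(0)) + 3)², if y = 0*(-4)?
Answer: 81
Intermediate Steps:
y = 0
J(L) = 0
((q + 1*J(0)) + 3)² = ((6 + 1*0) + 3)² = ((6 + 0) + 3)² = (6 + 3)² = 9² = 81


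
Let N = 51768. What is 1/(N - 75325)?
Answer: -1/23557 ≈ -4.2450e-5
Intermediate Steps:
1/(N - 75325) = 1/(51768 - 75325) = 1/(-23557) = -1/23557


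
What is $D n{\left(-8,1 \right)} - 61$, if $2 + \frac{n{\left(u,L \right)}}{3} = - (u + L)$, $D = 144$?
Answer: $2099$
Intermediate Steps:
$n{\left(u,L \right)} = -6 - 3 L - 3 u$ ($n{\left(u,L \right)} = -6 + 3 \left(- (u + L)\right) = -6 + 3 \left(- (L + u)\right) = -6 + 3 \left(- L - u\right) = -6 - \left(3 L + 3 u\right) = -6 - 3 L - 3 u$)
$D n{\left(-8,1 \right)} - 61 = 144 \left(-6 - 3 - -24\right) - 61 = 144 \left(-6 - 3 + 24\right) - 61 = 144 \cdot 15 - 61 = 2160 - 61 = 2099$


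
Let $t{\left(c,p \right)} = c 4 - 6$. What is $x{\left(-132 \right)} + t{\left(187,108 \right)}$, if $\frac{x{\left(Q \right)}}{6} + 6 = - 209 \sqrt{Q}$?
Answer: $706 - 2508 i \sqrt{33} \approx 706.0 - 14407.0 i$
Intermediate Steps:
$x{\left(Q \right)} = -36 - 1254 \sqrt{Q}$ ($x{\left(Q \right)} = -36 + 6 \left(- 209 \sqrt{Q}\right) = -36 - 1254 \sqrt{Q}$)
$t{\left(c,p \right)} = -6 + 4 c$ ($t{\left(c,p \right)} = 4 c - 6 = -6 + 4 c$)
$x{\left(-132 \right)} + t{\left(187,108 \right)} = \left(-36 - 1254 \sqrt{-132}\right) + \left(-6 + 4 \cdot 187\right) = \left(-36 - 1254 \cdot 2 i \sqrt{33}\right) + \left(-6 + 748\right) = \left(-36 - 2508 i \sqrt{33}\right) + 742 = 706 - 2508 i \sqrt{33}$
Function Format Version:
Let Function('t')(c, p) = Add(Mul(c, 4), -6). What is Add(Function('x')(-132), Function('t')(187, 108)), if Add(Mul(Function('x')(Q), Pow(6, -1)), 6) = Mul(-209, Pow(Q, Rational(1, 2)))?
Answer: Add(706, Mul(-2508, I, Pow(33, Rational(1, 2)))) ≈ Add(706.00, Mul(-14407., I))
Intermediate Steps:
Function('x')(Q) = Add(-36, Mul(-1254, Pow(Q, Rational(1, 2)))) (Function('x')(Q) = Add(-36, Mul(6, Mul(-209, Pow(Q, Rational(1, 2))))) = Add(-36, Mul(-1254, Pow(Q, Rational(1, 2)))))
Function('t')(c, p) = Add(-6, Mul(4, c)) (Function('t')(c, p) = Add(Mul(4, c), -6) = Add(-6, Mul(4, c)))
Add(Function('x')(-132), Function('t')(187, 108)) = Add(Add(-36, Mul(-1254, Pow(-132, Rational(1, 2)))), Add(-6, Mul(4, 187))) = Add(Add(-36, Mul(-1254, Mul(2, I, Pow(33, Rational(1, 2))))), Add(-6, 748)) = Add(Add(-36, Mul(-2508, I, Pow(33, Rational(1, 2)))), 742) = Add(706, Mul(-2508, I, Pow(33, Rational(1, 2))))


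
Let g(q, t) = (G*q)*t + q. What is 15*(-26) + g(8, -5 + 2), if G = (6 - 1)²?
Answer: -982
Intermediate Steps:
G = 25 (G = 5² = 25)
g(q, t) = q + 25*q*t (g(q, t) = (25*q)*t + q = 25*q*t + q = q + 25*q*t)
15*(-26) + g(8, -5 + 2) = 15*(-26) + 8*(1 + 25*(-5 + 2)) = -390 + 8*(1 + 25*(-3)) = -390 + 8*(1 - 75) = -390 + 8*(-74) = -390 - 592 = -982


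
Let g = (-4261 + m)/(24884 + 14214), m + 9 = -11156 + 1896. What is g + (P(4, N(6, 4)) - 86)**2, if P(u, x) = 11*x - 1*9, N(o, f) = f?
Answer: 50840184/19549 ≈ 2600.7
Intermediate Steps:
m = -9269 (m = -9 + (-11156 + 1896) = -9 - 9260 = -9269)
P(u, x) = -9 + 11*x (P(u, x) = 11*x - 9 = -9 + 11*x)
g = -6765/19549 (g = (-4261 - 9269)/(24884 + 14214) = -13530/39098 = -13530*1/39098 = -6765/19549 ≈ -0.34605)
g + (P(4, N(6, 4)) - 86)**2 = -6765/19549 + ((-9 + 11*4) - 86)**2 = -6765/19549 + ((-9 + 44) - 86)**2 = -6765/19549 + (35 - 86)**2 = -6765/19549 + (-51)**2 = -6765/19549 + 2601 = 50840184/19549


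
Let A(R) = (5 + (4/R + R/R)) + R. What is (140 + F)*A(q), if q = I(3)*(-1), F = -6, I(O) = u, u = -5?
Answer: 7906/5 ≈ 1581.2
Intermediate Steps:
I(O) = -5
q = 5 (q = -5*(-1) = 5)
A(R) = 6 + R + 4/R (A(R) = (5 + (4/R + 1)) + R = (5 + (1 + 4/R)) + R = (6 + 4/R) + R = 6 + R + 4/R)
(140 + F)*A(q) = (140 - 6)*(6 + 5 + 4/5) = 134*(6 + 5 + 4*(⅕)) = 134*(6 + 5 + ⅘) = 134*(59/5) = 7906/5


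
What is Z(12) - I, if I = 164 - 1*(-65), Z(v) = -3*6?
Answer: -247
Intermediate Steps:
Z(v) = -18
I = 229 (I = 164 + 65 = 229)
Z(12) - I = -18 - 1*229 = -18 - 229 = -247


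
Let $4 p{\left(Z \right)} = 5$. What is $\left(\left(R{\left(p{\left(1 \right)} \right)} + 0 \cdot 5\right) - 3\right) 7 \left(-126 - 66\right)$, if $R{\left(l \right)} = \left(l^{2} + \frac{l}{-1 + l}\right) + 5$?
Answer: $-11508$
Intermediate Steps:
$p{\left(Z \right)} = \frac{5}{4}$ ($p{\left(Z \right)} = \frac{1}{4} \cdot 5 = \frac{5}{4}$)
$R{\left(l \right)} = 5 + l^{2} + \frac{l}{-1 + l}$ ($R{\left(l \right)} = \left(l^{2} + \frac{l}{-1 + l}\right) + 5 = 5 + l^{2} + \frac{l}{-1 + l}$)
$\left(\left(R{\left(p{\left(1 \right)} \right)} + 0 \cdot 5\right) - 3\right) 7 \left(-126 - 66\right) = \left(\left(\frac{-5 + \left(\frac{5}{4}\right)^{3} - \left(\frac{5}{4}\right)^{2} + 6 \cdot \frac{5}{4}}{-1 + \frac{5}{4}} + 0 \cdot 5\right) - 3\right) 7 \left(-126 - 66\right) = \left(\left(\frac{1}{\frac{1}{4}} \left(-5 + \frac{125}{64} - \frac{25}{16} + \frac{15}{2}\right) + 0\right) - 3\right) 7 \left(-192\right) = \left(\left(4 \left(-5 + \frac{125}{64} - \frac{25}{16} + \frac{15}{2}\right) + 0\right) - 3\right) 7 \left(-192\right) = \left(\left(4 \cdot \frac{185}{64} + 0\right) - 3\right) 7 \left(-192\right) = \left(\left(\frac{185}{16} + 0\right) - 3\right) 7 \left(-192\right) = \left(\frac{185}{16} - 3\right) 7 \left(-192\right) = \frac{137}{16} \cdot 7 \left(-192\right) = \frac{959}{16} \left(-192\right) = -11508$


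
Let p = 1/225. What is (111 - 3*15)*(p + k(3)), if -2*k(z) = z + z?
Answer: -14828/75 ≈ -197.71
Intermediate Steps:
k(z) = -z (k(z) = -(z + z)/2 = -z)
p = 1/225 ≈ 0.0044444
(111 - 3*15)*(p + k(3)) = (111 - 3*15)*(1/225 - 1*3) = (111 - 45)*(1/225 - 3) = 66*(-674/225) = -14828/75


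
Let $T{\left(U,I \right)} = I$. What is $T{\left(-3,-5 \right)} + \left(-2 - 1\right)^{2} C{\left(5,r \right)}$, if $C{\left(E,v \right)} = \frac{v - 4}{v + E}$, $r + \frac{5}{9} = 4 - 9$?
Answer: $\frac{749}{5} \approx 149.8$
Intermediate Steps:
$r = - \frac{50}{9}$ ($r = - \frac{5}{9} + \left(4 - 9\right) = - \frac{5}{9} - 5 = - \frac{50}{9} \approx -5.5556$)
$C{\left(E,v \right)} = \frac{-4 + v}{E + v}$
$T{\left(-3,-5 \right)} + \left(-2 - 1\right)^{2} C{\left(5,r \right)} = -5 + \left(-2 - 1\right)^{2} \frac{-4 - \frac{50}{9}}{5 - \frac{50}{9}} = -5 + \left(-3\right)^{2} \frac{1}{- \frac{5}{9}} \left(- \frac{86}{9}\right) = -5 + 9 \left(\left(- \frac{9}{5}\right) \left(- \frac{86}{9}\right)\right) = -5 + 9 \cdot \frac{86}{5} = -5 + \frac{774}{5} = \frac{749}{5}$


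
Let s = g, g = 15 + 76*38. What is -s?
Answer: -2903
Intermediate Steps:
g = 2903 (g = 15 + 2888 = 2903)
s = 2903
-s = -1*2903 = -2903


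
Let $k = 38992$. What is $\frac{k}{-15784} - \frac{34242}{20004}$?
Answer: $- \frac{27509827}{6577982} \approx -4.1821$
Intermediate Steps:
$\frac{k}{-15784} - \frac{34242}{20004} = \frac{38992}{-15784} - \frac{34242}{20004} = 38992 \left(- \frac{1}{15784}\right) - \frac{5707}{3334} = - \frac{4874}{1973} - \frac{5707}{3334} = - \frac{27509827}{6577982}$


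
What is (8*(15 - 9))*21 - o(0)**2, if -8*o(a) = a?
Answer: 1008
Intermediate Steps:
o(a) = -a/8
(8*(15 - 9))*21 - o(0)**2 = (8*(15 - 9))*21 - (-1/8*0)**2 = (8*6)*21 - 1*0**2 = 48*21 - 1*0 = 1008 + 0 = 1008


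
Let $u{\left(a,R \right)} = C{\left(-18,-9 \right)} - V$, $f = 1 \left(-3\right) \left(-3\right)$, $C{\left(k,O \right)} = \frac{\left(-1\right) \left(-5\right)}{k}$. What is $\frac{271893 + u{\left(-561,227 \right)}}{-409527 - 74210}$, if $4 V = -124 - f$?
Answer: $- \frac{9789335}{17414532} \approx -0.56214$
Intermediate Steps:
$C{\left(k,O \right)} = \frac{5}{k}$
$f = 9$ ($f = \left(-3\right) \left(-3\right) = 9$)
$V = - \frac{133}{4}$ ($V = \frac{-124 - 9}{4} = \frac{1}{4} \left(-133\right) = - \frac{133}{4} \approx -33.25$)
$u{\left(a,R \right)} = \frac{1187}{36}$ ($u{\left(a,R \right)} = \frac{5}{-18} - - \frac{133}{4} = 5 \left(- \frac{1}{18}\right) + \frac{133}{4} = - \frac{5}{18} + \frac{133}{4} = \frac{1187}{36}$)
$\frac{271893 + u{\left(-561,227 \right)}}{-409527 - 74210} = \frac{271893 + \frac{1187}{36}}{-409527 - 74210} = \frac{9789335}{36 \left(-483737\right)} = \frac{9789335}{36} \left(- \frac{1}{483737}\right) = - \frac{9789335}{17414532}$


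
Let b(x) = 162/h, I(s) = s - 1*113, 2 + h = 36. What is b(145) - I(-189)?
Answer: 5215/17 ≈ 306.76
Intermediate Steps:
h = 34 (h = -2 + 36 = 34)
I(s) = -113 + s (I(s) = s - 113 = -113 + s)
b(x) = 81/17 (b(x) = 162/34 = 162*(1/34) = 81/17)
b(145) - I(-189) = 81/17 - (-113 - 189) = 81/17 - 1*(-302) = 81/17 + 302 = 5215/17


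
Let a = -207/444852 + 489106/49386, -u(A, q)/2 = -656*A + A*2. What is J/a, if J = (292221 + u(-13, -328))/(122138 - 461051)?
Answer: -12441088709484/151722535161155 ≈ -0.081999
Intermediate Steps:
u(A, q) = 1308*A (u(A, q) = -2*(-656*A + A*2) = -2*(-656*A + 2*A) = -(-1308)*A = 1308*A)
a = 4029065915/406841868 (a = -207*1/444852 + 489106*(1/49386) = -23/49428 + 244553/24693 = 4029065915/406841868 ≈ 9.9033)
J = -91739/112971 (J = (292221 + 1308*(-13))/(122138 - 461051) = (292221 - 17004)/(-338913) = 275217*(-1/338913) = -91739/112971 ≈ -0.81206)
J/a = -91739/(112971*4029065915/406841868) = -91739/112971*406841868/4029065915 = -12441088709484/151722535161155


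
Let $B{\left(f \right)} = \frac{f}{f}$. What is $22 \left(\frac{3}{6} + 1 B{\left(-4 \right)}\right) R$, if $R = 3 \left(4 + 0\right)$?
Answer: $396$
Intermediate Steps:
$B{\left(f \right)} = 1$
$R = 12$ ($R = 3 \cdot 4 = 12$)
$22 \left(\frac{3}{6} + 1 B{\left(-4 \right)}\right) R = 22 \left(\frac{3}{6} + 1 \cdot 1\right) 12 = 22 \left(3 \cdot \frac{1}{6} + 1\right) 12 = 22 \left(\frac{1}{2} + 1\right) 12 = 22 \cdot \frac{3}{2} \cdot 12 = 33 \cdot 12 = 396$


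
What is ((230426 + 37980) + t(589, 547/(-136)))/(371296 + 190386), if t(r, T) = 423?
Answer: 24439/51062 ≈ 0.47861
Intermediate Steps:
((230426 + 37980) + t(589, 547/(-136)))/(371296 + 190386) = ((230426 + 37980) + 423)/(371296 + 190386) = (268406 + 423)/561682 = 268829*(1/561682) = 24439/51062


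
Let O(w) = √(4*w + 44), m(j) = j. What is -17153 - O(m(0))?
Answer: -17153 - 2*√11 ≈ -17160.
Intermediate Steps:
O(w) = √(44 + 4*w)
-17153 - O(m(0)) = -17153 - 2*√(11 + 0) = -17153 - 2*√11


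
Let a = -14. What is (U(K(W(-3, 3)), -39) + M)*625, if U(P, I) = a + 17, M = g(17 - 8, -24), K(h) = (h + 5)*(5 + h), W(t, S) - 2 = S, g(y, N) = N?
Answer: -13125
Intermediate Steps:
W(t, S) = 2 + S
K(h) = (5 + h)² (K(h) = (5 + h)*(5 + h) = (5 + h)²)
M = -24
U(P, I) = 3 (U(P, I) = -14 + 17 = 3)
(U(K(W(-3, 3)), -39) + M)*625 = (3 - 24)*625 = -21*625 = -13125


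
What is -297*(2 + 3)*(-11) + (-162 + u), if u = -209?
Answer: 15964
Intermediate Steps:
-297*(2 + 3)*(-11) + (-162 + u) = -297*(2 + 3)*(-11) + (-162 - 209) = -1485*(-11) - 371 = -297*(-55) - 371 = 16335 - 371 = 15964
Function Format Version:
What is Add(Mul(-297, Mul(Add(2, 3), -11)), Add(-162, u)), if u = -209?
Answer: 15964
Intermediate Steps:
Add(Mul(-297, Mul(Add(2, 3), -11)), Add(-162, u)) = Add(Mul(-297, Mul(Add(2, 3), -11)), Add(-162, -209)) = Add(Mul(-297, Mul(5, -11)), -371) = Add(Mul(-297, -55), -371) = Add(16335, -371) = 15964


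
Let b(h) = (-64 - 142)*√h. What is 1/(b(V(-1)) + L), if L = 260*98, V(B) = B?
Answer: 6370/162318209 + 103*I/324636418 ≈ 3.9244e-5 + 3.1728e-7*I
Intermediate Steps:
b(h) = -206*√h
L = 25480
1/(b(V(-1)) + L) = 1/(-206*I + 25480) = 1/(25480 - 206*I) = (25480 + 206*I)/649272836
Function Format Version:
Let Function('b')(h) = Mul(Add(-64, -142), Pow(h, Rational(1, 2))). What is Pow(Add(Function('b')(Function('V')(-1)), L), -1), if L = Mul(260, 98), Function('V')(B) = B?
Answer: Add(Rational(6370, 162318209), Mul(Rational(103, 324636418), I)) ≈ Add(3.9244e-5, Mul(3.1728e-7, I))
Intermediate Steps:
Function('b')(h) = Mul(-206, Pow(h, Rational(1, 2)))
L = 25480
Pow(Add(Function('b')(Function('V')(-1)), L), -1) = Pow(Add(Mul(-206, Pow(-1, Rational(1, 2))), 25480), -1) = Pow(Add(Mul(-206, I), 25480), -1) = Pow(Add(25480, Mul(-206, I)), -1) = Mul(Rational(1, 649272836), Add(25480, Mul(206, I)))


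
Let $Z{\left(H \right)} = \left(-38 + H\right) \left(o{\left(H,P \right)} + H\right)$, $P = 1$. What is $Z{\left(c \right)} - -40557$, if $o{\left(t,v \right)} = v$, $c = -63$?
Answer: $46819$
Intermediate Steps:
$Z{\left(H \right)} = \left(1 + H\right) \left(-38 + H\right)$ ($Z{\left(H \right)} = \left(-38 + H\right) \left(1 + H\right) = \left(1 + H\right) \left(-38 + H\right)$)
$Z{\left(c \right)} - -40557 = \left(-38 + \left(-63\right)^{2} - -2331\right) - -40557 = \left(-38 + 3969 + 2331\right) + 40557 = 6262 + 40557 = 46819$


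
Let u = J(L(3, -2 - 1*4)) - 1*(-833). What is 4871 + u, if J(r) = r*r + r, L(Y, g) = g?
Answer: 5734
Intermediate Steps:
J(r) = r + r² (J(r) = r² + r = r + r²)
u = 863 (u = (-2 - 1*4)*(1 + (-2 - 1*4)) - 1*(-833) = (-2 - 4)*(1 + (-2 - 4)) + 833 = -6*(1 - 6) + 833 = -6*(-5) + 833 = 30 + 833 = 863)
4871 + u = 4871 + 863 = 5734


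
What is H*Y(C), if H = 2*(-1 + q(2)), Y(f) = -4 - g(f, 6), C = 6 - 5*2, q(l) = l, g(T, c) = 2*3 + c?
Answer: -32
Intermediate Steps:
g(T, c) = 6 + c
C = -4 (C = 6 - 10 = -4)
Y(f) = -16 (Y(f) = -4 - (6 + 6) = -4 - 1*12 = -4 - 12 = -16)
H = 2 (H = 2*(-1 + 2) = 2*1 = 2)
H*Y(C) = 2*(-16) = -32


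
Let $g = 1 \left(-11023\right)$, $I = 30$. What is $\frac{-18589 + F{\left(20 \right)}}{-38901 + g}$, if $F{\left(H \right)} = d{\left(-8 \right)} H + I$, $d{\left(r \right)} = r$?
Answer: $\frac{18719}{49924} \approx 0.37495$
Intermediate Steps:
$F{\left(H \right)} = 30 - 8 H$ ($F{\left(H \right)} = - 8 H + 30 = 30 - 8 H$)
$g = -11023$
$\frac{-18589 + F{\left(20 \right)}}{-38901 + g} = \frac{-18589 + \left(30 - 160\right)}{-38901 - 11023} = \frac{-18589 + \left(30 - 160\right)}{-49924} = \left(-18589 - 130\right) \left(- \frac{1}{49924}\right) = \left(-18719\right) \left(- \frac{1}{49924}\right) = \frac{18719}{49924}$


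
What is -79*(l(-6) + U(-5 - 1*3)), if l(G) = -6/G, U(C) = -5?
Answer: 316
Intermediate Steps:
-79*(l(-6) + U(-5 - 1*3)) = -79*(-6/(-6) - 5) = -79*(-6*(-1/6) - 5) = -79*(1 - 5) = -79*(-4) = 316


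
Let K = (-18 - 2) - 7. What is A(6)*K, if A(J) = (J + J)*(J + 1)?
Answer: -2268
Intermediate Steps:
A(J) = 2*J*(1 + J) (A(J) = (2*J)*(1 + J) = 2*J*(1 + J))
K = -27 (K = -20 - 7 = -27)
A(6)*K = (2*6*(1 + 6))*(-27) = (2*6*7)*(-27) = 84*(-27) = -2268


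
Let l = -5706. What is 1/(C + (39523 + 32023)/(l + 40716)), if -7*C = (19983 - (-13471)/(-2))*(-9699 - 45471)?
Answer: 17505/1827683519398 ≈ 9.5777e-9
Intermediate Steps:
C = 104409225 (C = -(19983 - (-13471)/(-2))*(-9699 - 45471)/7 = -(19983 - (-13471)*(-1)/2)*(-55170)/7 = -(19983 - 709*19/2)*(-55170)/7 = -(19983 - 13471/2)*(-55170)/7 = -3785*(-55170)/2 = -⅐*(-730864575) = 104409225)
1/(C + (39523 + 32023)/(l + 40716)) = 1/(104409225 + (39523 + 32023)/(-5706 + 40716)) = 1/(104409225 + 71546/35010) = 1/(104409225 + 71546*(1/35010)) = 1/(104409225 + 35773/17505) = 1/(1827683519398/17505) = 17505/1827683519398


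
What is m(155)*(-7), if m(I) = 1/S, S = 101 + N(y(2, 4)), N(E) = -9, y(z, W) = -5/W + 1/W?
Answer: -7/92 ≈ -0.076087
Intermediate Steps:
y(z, W) = -4/W (y(z, W) = -5/W + 1/W = -4/W)
S = 92 (S = 101 - 9 = 92)
m(I) = 1/92
m(155)*(-7) = (1/92)*(-7) = -7/92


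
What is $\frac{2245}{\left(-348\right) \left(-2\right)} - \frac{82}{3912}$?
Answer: $\frac{363557}{113448} \approx 3.2046$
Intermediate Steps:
$\frac{2245}{\left(-348\right) \left(-2\right)} - \frac{82}{3912} = \frac{2245}{696} - \frac{41}{1956} = \frac{363557}{113448}$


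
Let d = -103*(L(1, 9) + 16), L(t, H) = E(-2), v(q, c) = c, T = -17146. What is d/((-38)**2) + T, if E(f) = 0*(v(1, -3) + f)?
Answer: -6190118/361 ≈ -17147.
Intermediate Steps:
E(f) = 0 (E(f) = 0*(-3 + f) = 0)
L(t, H) = 0
d = -1648 (d = -103*(0 + 16) = -103*16 = -1648)
d/((-38)**2) + T = -1648/((-38)**2) - 17146 = -1648/1444 - 17146 = -1648*1/1444 - 17146 = -412/361 - 17146 = -6190118/361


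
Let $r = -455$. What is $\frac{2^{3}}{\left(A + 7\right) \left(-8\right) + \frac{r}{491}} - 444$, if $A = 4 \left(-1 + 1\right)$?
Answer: $- \frac{12414172}{27951} \approx -444.14$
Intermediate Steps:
$A = 0$ ($A = 4 \cdot 0 = 0$)
$\frac{2^{3}}{\left(A + 7\right) \left(-8\right) + \frac{r}{491}} - 444 = \frac{2^{3}}{\left(0 + 7\right) \left(-8\right) - \frac{455}{491}} - 444 = \frac{1}{7 \left(-8\right) - \frac{455}{491}} \cdot 8 - 444 = \frac{1}{-56 - \frac{455}{491}} \cdot 8 - 444 = \frac{1}{- \frac{27951}{491}} \cdot 8 - 444 = \left(- \frac{491}{27951}\right) 8 - 444 = - \frac{3928}{27951} - 444 = - \frac{12414172}{27951}$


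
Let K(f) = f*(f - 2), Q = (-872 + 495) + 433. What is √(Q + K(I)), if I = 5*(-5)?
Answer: √731 ≈ 27.037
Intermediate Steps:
Q = 56 (Q = -377 + 433 = 56)
I = -25
K(f) = f*(-2 + f)
√(Q + K(I)) = √(56 - 25*(-2 - 25)) = √(56 - 25*(-27)) = √(56 + 675) = √731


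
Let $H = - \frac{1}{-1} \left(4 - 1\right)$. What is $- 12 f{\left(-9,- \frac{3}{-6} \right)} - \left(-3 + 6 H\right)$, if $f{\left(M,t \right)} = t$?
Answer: $-21$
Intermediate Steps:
$H = 3$ ($H = \left(-1\right) \left(-1\right) 3 = 1 \cdot 3 = 3$)
$- 12 f{\left(-9,- \frac{3}{-6} \right)} - \left(-3 + 6 H\right) = - 12 \left(- \frac{3}{-6}\right) + \left(\left(-6\right) 3 + 3\right) = - 12 \left(\left(-3\right) \left(- \frac{1}{6}\right)\right) + \left(-18 + 3\right) = \left(-12\right) \frac{1}{2} - 15 = -6 - 15 = -21$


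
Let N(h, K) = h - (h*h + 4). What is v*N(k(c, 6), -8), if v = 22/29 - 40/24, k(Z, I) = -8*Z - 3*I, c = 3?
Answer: 142990/87 ≈ 1643.6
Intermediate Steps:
v = -79/87 (v = 22*(1/29) - 40*1/24 = 22/29 - 5/3 = -79/87 ≈ -0.90805)
N(h, K) = -4 + h - h² (N(h, K) = h - (h² + 4) = h - (4 + h²) = h + (-4 - h²) = -4 + h - h²)
v*N(k(c, 6), -8) = -79*(-4 + (-8*3 - 3*6) - (-8*3 - 3*6)²)/87 = -79*(-4 + (-24 - 18) - (-24 - 18)²)/87 = -79*(-4 - 42 - 1*(-42)²)/87 = -79*(-4 - 42 - 1*1764)/87 = -79*(-4 - 42 - 1764)/87 = -79/87*(-1810) = 142990/87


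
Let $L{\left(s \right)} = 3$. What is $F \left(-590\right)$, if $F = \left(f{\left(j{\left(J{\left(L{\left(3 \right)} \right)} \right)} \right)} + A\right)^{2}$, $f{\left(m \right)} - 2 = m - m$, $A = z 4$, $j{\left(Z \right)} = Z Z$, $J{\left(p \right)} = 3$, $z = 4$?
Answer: $-191160$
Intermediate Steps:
$j{\left(Z \right)} = Z^{2}$
$A = 16$ ($A = 4 \cdot 4 = 16$)
$f{\left(m \right)} = 2$ ($f{\left(m \right)} = 2 + \left(m - m\right) = 2 + 0 = 2$)
$F = 324$ ($F = \left(2 + 16\right)^{2} = 18^{2} = 324$)
$F \left(-590\right) = 324 \left(-590\right) = -191160$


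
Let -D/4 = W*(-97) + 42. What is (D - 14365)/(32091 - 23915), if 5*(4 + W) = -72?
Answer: -108361/40880 ≈ -2.6507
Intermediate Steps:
W = -92/5 (W = -4 + (⅕)*(-72) = -4 - 72/5 = -92/5 ≈ -18.400)
D = -36536/5 (D = -4*(-92/5*(-97) + 42) = -4*(8924/5 + 42) = -4*9134/5 = -36536/5 ≈ -7307.2)
(D - 14365)/(32091 - 23915) = (-36536/5 - 14365)/(32091 - 23915) = -108361/5/8176 = -108361/5*1/8176 = -108361/40880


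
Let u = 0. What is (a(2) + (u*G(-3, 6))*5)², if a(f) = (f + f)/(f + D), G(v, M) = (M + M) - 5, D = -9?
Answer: 16/49 ≈ 0.32653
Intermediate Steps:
G(v, M) = -5 + 2*M (G(v, M) = 2*M - 5 = -5 + 2*M)
a(f) = 2*f/(-9 + f) (a(f) = (f + f)/(f - 9) = (2*f)/(-9 + f) = 2*f/(-9 + f))
(a(2) + (u*G(-3, 6))*5)² = (2*2/(-9 + 2) + (0*(-5 + 2*6))*5)² = (2*2/(-7) + (0*(-5 + 12))*5)² = (2*2*(-⅐) + (0*7)*5)² = (-4/7 + 0*5)² = (-4/7 + 0)² = (-4/7)² = 16/49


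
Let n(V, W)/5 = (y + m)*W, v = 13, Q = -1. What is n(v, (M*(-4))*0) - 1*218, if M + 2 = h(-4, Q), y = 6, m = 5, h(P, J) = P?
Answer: -218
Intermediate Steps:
M = -6 (M = -2 - 4 = -6)
n(V, W) = 55*W (n(V, W) = 5*((6 + 5)*W) = 5*(11*W) = 55*W)
n(v, (M*(-4))*0) - 1*218 = 55*(-6*(-4)*0) - 1*218 = 55*(24*0) - 218 = 55*0 - 218 = 0 - 218 = -218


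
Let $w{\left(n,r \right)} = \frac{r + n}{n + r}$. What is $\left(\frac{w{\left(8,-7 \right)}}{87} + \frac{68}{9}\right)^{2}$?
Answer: $\frac{3900625}{68121} \approx 57.26$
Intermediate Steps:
$w{\left(n,r \right)} = 1$ ($w{\left(n,r \right)} = \frac{n + r}{n + r} = 1$)
$\left(\frac{w{\left(8,-7 \right)}}{87} + \frac{68}{9}\right)^{2} = \left(1 \cdot \frac{1}{87} + \frac{68}{9}\right)^{2} = \left(1 \cdot \frac{1}{87} + 68 \cdot \frac{1}{9}\right)^{2} = \left(\frac{1}{87} + \frac{68}{9}\right)^{2} = \left(\frac{1975}{261}\right)^{2} = \frac{3900625}{68121}$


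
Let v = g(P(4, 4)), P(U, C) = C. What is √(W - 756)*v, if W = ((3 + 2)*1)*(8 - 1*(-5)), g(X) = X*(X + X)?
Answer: 32*I*√691 ≈ 841.18*I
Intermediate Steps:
g(X) = 2*X² (g(X) = X*(2*X) = 2*X²)
v = 32 (v = 2*4² = 2*16 = 32)
W = 65 (W = (5*1)*(8 + 5) = 5*13 = 65)
√(W - 756)*v = √(65 - 756)*32 = √(-691)*32 = (I*√691)*32 = 32*I*√691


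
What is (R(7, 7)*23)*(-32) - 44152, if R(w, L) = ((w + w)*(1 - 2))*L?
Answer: 27976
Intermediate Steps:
R(w, L) = -2*L*w (R(w, L) = ((2*w)*(-1))*L = (-2*w)*L = -2*L*w)
(R(7, 7)*23)*(-32) - 44152 = (-2*7*7*23)*(-32) - 44152 = -98*23*(-32) - 44152 = -2254*(-32) - 44152 = 72128 - 44152 = 27976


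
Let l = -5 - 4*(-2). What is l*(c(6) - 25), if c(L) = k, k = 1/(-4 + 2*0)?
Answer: -303/4 ≈ -75.750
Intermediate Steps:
l = 3 (l = -5 + 8 = 3)
k = -¼ (k = 1/(-4 + 0) = 1/(-4) = -¼ ≈ -0.25000)
c(L) = -¼
l*(c(6) - 25) = 3*(-¼ - 25) = 3*(-101/4) = -303/4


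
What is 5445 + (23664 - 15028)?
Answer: 14081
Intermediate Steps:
5445 + (23664 - 15028) = 5445 + 8636 = 14081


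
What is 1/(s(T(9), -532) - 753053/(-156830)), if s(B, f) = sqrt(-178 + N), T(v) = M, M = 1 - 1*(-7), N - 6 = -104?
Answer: 118101301990/7355487917209 - 49191297800*I*sqrt(69)/7355487917209 ≈ 0.016056 - 0.055552*I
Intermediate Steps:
N = -98 (N = 6 - 104 = -98)
M = 8 (M = 1 + 7 = 8)
T(v) = 8
s(B, f) = 2*I*sqrt(69) (s(B, f) = sqrt(-178 - 98) = sqrt(-276) = 2*I*sqrt(69))
1/(s(T(9), -532) - 753053/(-156830)) = 1/(2*I*sqrt(69) - 753053/(-156830)) = 1/(2*I*sqrt(69) - 753053*(-1/156830)) = 1/(2*I*sqrt(69) + 753053/156830) = 1/(753053/156830 + 2*I*sqrt(69))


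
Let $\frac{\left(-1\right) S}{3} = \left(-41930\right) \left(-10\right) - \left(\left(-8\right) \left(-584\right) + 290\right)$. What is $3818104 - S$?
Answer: $5061118$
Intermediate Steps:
$S = -1243014$ ($S = - 3 \left(\left(-41930\right) \left(-10\right) - \left(\left(-8\right) \left(-584\right) + 290\right)\right) = - 3 \left(419300 - \left(4672 + 290\right)\right) = - 3 \left(419300 - 4962\right) = \left(-3\right) 414338 = -1243014$)
$3818104 - S = 3818104 - -1243014 = 3818104 + 1243014 = 5061118$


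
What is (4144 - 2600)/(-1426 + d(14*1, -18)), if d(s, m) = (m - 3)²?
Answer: -1544/985 ≈ -1.5675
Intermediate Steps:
d(s, m) = (-3 + m)²
(4144 - 2600)/(-1426 + d(14*1, -18)) = (4144 - 2600)/(-1426 + (-3 - 18)²) = 1544/(-1426 + (-21)²) = 1544/(-1426 + 441) = 1544/(-985) = 1544*(-1/985) = -1544/985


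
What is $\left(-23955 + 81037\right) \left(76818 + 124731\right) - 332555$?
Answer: $11504487463$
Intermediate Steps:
$\left(-23955 + 81037\right) \left(76818 + 124731\right) - 332555 = 57082 \cdot 201549 - 332555 = 11504820018 - 332555 = 11504487463$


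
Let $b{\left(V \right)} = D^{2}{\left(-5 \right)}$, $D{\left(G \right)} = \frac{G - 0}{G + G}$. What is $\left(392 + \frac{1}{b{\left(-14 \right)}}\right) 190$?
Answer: $75240$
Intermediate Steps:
$D{\left(G \right)} = \frac{1}{2}$ ($D{\left(G \right)} = \frac{G + 0}{2 G} = G \frac{1}{2 G} = \frac{1}{2}$)
$b{\left(V \right)} = \frac{1}{4}$ ($b{\left(V \right)} = \left(\frac{1}{2}\right)^{2} = \frac{1}{4}$)
$\left(392 + \frac{1}{b{\left(-14 \right)}}\right) 190 = \left(392 + \frac{1}{\frac{1}{4}}\right) 190 = \left(392 + 4\right) 190 = 396 \cdot 190 = 75240$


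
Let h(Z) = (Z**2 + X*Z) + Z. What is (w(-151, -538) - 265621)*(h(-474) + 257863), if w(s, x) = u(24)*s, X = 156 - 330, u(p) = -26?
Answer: -147737556995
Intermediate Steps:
X = -174
h(Z) = Z**2 - 173*Z (h(Z) = (Z**2 - 174*Z) + Z = Z**2 - 173*Z)
w(s, x) = -26*s
(w(-151, -538) - 265621)*(h(-474) + 257863) = (-26*(-151) - 265621)*(-474*(-173 - 474) + 257863) = (3926 - 265621)*(-474*(-647) + 257863) = -261695*(306678 + 257863) = -261695*564541 = -147737556995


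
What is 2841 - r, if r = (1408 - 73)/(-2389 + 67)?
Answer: 2199379/774 ≈ 2841.6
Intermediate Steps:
r = -445/774 (r = 1335/(-2322) = 1335*(-1/2322) = -445/774 ≈ -0.57493)
2841 - r = 2841 - 1*(-445/774) = 2841 + 445/774 = 2199379/774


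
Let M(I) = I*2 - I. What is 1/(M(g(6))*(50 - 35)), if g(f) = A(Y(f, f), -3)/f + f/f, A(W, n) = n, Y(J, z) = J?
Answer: 2/15 ≈ 0.13333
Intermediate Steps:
g(f) = 1 - 3/f (g(f) = -3/f + f/f = -3/f + 1 = 1 - 3/f)
M(I) = I (M(I) = 2*I - I = I)
1/(M(g(6))*(50 - 35)) = 1/(((-3 + 6)/6)*(50 - 35)) = 1/(((⅙)*3)*15) = 1/((½)*15) = 1/(15/2) = 2/15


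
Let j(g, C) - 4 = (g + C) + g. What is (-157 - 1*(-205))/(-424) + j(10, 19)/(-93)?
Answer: -2837/4929 ≈ -0.57557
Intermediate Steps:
j(g, C) = 4 + C + 2*g (j(g, C) = 4 + ((g + C) + g) = 4 + ((C + g) + g) = 4 + (C + 2*g) = 4 + C + 2*g)
(-157 - 1*(-205))/(-424) + j(10, 19)/(-93) = (-157 - 1*(-205))/(-424) + (4 + 19 + 2*10)/(-93) = (-157 + 205)*(-1/424) + (4 + 19 + 20)*(-1/93) = 48*(-1/424) + 43*(-1/93) = -6/53 - 43/93 = -2837/4929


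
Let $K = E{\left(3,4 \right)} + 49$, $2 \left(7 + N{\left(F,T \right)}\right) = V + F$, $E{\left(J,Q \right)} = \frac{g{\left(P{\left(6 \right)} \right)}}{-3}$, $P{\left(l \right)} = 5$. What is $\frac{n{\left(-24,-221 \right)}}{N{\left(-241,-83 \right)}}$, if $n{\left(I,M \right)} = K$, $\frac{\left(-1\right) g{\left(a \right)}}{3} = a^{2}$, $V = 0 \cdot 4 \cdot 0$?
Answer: $- \frac{148}{255} \approx -0.58039$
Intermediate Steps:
$V = 0$ ($V = 0 \cdot 0 = 0$)
$g{\left(a \right)} = - 3 a^{2}$
$E{\left(J,Q \right)} = 25$ ($E{\left(J,Q \right)} = \frac{\left(-3\right) 5^{2}}{-3} = \left(-3\right) 25 \left(- \frac{1}{3}\right) = \left(-75\right) \left(- \frac{1}{3}\right) = 25$)
$N{\left(F,T \right)} = -7 + \frac{F}{2}$ ($N{\left(F,T \right)} = -7 + \frac{0 + F}{2} = -7 + \frac{F}{2}$)
$K = 74$ ($K = 25 + 49 = 74$)
$n{\left(I,M \right)} = 74$
$\frac{n{\left(-24,-221 \right)}}{N{\left(-241,-83 \right)}} = \frac{74}{-7 + \frac{1}{2} \left(-241\right)} = \frac{74}{-7 - \frac{241}{2}} = \frac{74}{- \frac{255}{2}} = 74 \left(- \frac{2}{255}\right) = - \frac{148}{255}$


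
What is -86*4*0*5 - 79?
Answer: -79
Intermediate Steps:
-86*4*0*5 - 79 = -0*5 - 79 = -86*0 - 79 = 0 - 79 = -79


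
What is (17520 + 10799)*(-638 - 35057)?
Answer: -1010846705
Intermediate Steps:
(17520 + 10799)*(-638 - 35057) = 28319*(-35695) = -1010846705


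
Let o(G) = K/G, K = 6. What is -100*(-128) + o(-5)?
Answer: 63994/5 ≈ 12799.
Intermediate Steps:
o(G) = 6/G
-100*(-128) + o(-5) = -100*(-128) + 6/(-5) = 12800 + 6*(-⅕) = 12800 - 6/5 = 63994/5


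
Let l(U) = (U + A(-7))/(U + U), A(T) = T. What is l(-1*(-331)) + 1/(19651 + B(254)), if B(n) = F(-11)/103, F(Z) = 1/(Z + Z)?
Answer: 7214474776/14739153615 ≈ 0.48948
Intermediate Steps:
F(Z) = 1/(2*Z)
B(n) = -1/2266 (B(n) = ((½)/(-11))/103 = ((½)*(-1/11))*(1/103) = -1/22*1/103 = -1/2266)
l(U) = (-7 + U)/(2*U) (l(U) = (U - 7)/(U + U) = (-7 + U)/((2*U)) = (-7 + U)*(1/(2*U)) = (-7 + U)/(2*U))
l(-1*(-331)) + 1/(19651 + B(254)) = (-7 - 1*(-331))/(2*((-1*(-331)))) + 1/(19651 - 1/2266) = (½)*(-7 + 331)/331 + 1/(44529165/2266) = (½)*(1/331)*324 + 2266/44529165 = 162/331 + 2266/44529165 = 7214474776/14739153615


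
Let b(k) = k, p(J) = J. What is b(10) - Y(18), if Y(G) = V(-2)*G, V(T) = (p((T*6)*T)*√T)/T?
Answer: 10 + 216*I*√2 ≈ 10.0 + 305.47*I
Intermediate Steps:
V(T) = 6*T^(3/2) (V(T) = (((T*6)*T)*√T)/T = (((6*T)*T)*√T)/T = ((6*T²)*√T)/T = (6*T^(5/2))/T = 6*T^(3/2))
Y(G) = -12*I*G*√2 (Y(G) = (6*(-2)^(3/2))*G = (6*(-2*I*√2))*G = (-12*I*√2)*G = -12*I*G*√2)
b(10) - Y(18) = 10 - (-12)*I*18*√2 = 10 - (-216)*I*√2 = 10 + 216*I*√2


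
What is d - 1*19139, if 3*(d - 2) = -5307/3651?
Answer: -69870956/3651 ≈ -19138.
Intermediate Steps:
d = 5533/3651 (d = 2 + (-5307/3651)/3 = 2 + (-5307*1/3651)/3 = 2 + (⅓)*(-1769/1217) = 2 - 1769/3651 = 5533/3651 ≈ 1.5155)
d - 1*19139 = 5533/3651 - 1*19139 = 5533/3651 - 19139 = -69870956/3651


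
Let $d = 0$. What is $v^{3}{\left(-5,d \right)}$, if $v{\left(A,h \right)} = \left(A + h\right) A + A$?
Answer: $8000$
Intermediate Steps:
$v{\left(A,h \right)} = A + A \left(A + h\right)$ ($v{\left(A,h \right)} = A \left(A + h\right) + A = A + A \left(A + h\right)$)
$v^{3}{\left(-5,d \right)} = \left(- 5 \left(1 - 5 + 0\right)\right)^{3} = \left(\left(-5\right) \left(-4\right)\right)^{3} = 20^{3} = 8000$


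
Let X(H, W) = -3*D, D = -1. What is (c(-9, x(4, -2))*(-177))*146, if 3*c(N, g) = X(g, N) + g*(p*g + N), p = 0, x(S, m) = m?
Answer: -180894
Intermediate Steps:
X(H, W) = 3 (X(H, W) = -3*(-1) = 3)
c(N, g) = 1 + N*g/3 (c(N, g) = (3 + g*(0*g + N))/3 = (3 + g*(0 + N))/3 = (3 + g*N)/3 = (3 + N*g)/3 = 1 + N*g/3)
(c(-9, x(4, -2))*(-177))*146 = ((1 + (1/3)*(-9)*(-2))*(-177))*146 = ((1 + 6)*(-177))*146 = (7*(-177))*146 = -1239*146 = -180894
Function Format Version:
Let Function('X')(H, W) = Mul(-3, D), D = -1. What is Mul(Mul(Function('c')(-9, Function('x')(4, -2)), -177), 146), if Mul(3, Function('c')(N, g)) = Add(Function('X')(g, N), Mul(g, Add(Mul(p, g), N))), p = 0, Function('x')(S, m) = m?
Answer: -180894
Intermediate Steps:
Function('X')(H, W) = 3 (Function('X')(H, W) = Mul(-3, -1) = 3)
Function('c')(N, g) = Add(1, Mul(Rational(1, 3), N, g)) (Function('c')(N, g) = Mul(Rational(1, 3), Add(3, Mul(g, Add(Mul(0, g), N)))) = Mul(Rational(1, 3), Add(3, Mul(g, Add(0, N)))) = Mul(Rational(1, 3), Add(3, Mul(g, N))) = Mul(Rational(1, 3), Add(3, Mul(N, g))) = Add(1, Mul(Rational(1, 3), N, g)))
Mul(Mul(Function('c')(-9, Function('x')(4, -2)), -177), 146) = Mul(Mul(Add(1, Mul(Rational(1, 3), -9, -2)), -177), 146) = Mul(Mul(Add(1, 6), -177), 146) = Mul(Mul(7, -177), 146) = Mul(-1239, 146) = -180894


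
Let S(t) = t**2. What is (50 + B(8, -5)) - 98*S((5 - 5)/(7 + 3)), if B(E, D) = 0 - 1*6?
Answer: 44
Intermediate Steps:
B(E, D) = -6 (B(E, D) = 0 - 6 = -6)
(50 + B(8, -5)) - 98*S((5 - 5)/(7 + 3)) = (50 - 6) - 98*(5 - 5)**2/(7 + 3)**2 = 44 - 98*(0/10)**2 = 44 - 98*(0*(1/10))**2 = 44 - 98*0**2 = 44 - 98*0 = 44 + 0 = 44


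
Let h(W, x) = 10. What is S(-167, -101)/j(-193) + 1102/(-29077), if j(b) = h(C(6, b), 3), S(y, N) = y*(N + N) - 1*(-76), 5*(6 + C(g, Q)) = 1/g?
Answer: 98308235/29077 ≈ 3381.0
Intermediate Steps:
C(g, Q) = -6 + 1/(5*g)
S(y, N) = 76 + 2*N*y (S(y, N) = y*(2*N) + 76 = 2*N*y + 76 = 76 + 2*N*y)
j(b) = 10
S(-167, -101)/j(-193) + 1102/(-29077) = (76 + 2*(-101)*(-167))/10 + 1102/(-29077) = (76 + 33734)*(⅒) + 1102*(-1/29077) = 33810*(⅒) - 1102/29077 = 3381 - 1102/29077 = 98308235/29077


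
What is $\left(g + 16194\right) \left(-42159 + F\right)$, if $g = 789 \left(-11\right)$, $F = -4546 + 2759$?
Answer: $-330254190$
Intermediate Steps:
$F = -1787$
$g = -8679$
$\left(g + 16194\right) \left(-42159 + F\right) = \left(-8679 + 16194\right) \left(-42159 - 1787\right) = 7515 \left(-43946\right) = -330254190$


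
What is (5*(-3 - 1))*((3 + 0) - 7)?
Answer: 80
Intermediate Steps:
(5*(-3 - 1))*((3 + 0) - 7) = (5*(-4))*(3 - 7) = -20*(-4) = 80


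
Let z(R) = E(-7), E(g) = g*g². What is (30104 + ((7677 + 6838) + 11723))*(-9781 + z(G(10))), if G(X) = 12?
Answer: -570406408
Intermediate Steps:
E(g) = g³
z(R) = -343 (z(R) = (-7)³ = -343)
(30104 + ((7677 + 6838) + 11723))*(-9781 + z(G(10))) = (30104 + ((7677 + 6838) + 11723))*(-9781 - 343) = (30104 + (14515 + 11723))*(-10124) = (30104 + 26238)*(-10124) = 56342*(-10124) = -570406408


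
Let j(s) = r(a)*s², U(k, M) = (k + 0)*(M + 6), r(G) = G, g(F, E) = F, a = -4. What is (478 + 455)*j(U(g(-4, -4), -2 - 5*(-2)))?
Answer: -11703552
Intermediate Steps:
U(k, M) = k*(6 + M)
j(s) = -4*s²
(478 + 455)*j(U(g(-4, -4), -2 - 5*(-2))) = (478 + 455)*(-4*16*(6 + (-2 - 5*(-2)))²) = 933*(-4*16*(6 + (-2 + 10))²) = 933*(-4*16*(6 + 8)²) = 933*(-4*(-4*14)²) = 933*(-4*(-56)²) = 933*(-4*3136) = 933*(-12544) = -11703552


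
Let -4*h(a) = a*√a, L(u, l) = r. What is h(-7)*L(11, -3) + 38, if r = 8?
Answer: 38 + 14*I*√7 ≈ 38.0 + 37.041*I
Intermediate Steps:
L(u, l) = 8
h(a) = -a^(3/2)/4 (h(a) = -a*√a/4 = -a^(3/2)/4)
h(-7)*L(11, -3) + 38 = -(-7)*I*√7/4*8 + 38 = (7*I*√7/4)*8 + 38 = 14*I*√7 + 38 = 38 + 14*I*√7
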